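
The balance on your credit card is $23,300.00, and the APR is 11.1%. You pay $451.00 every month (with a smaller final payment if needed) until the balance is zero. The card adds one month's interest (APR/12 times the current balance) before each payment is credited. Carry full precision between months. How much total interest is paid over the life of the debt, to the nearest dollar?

$8,532

Monthly rate r = 11.1%/12 = 0.925% = 0.00925.
Payoff takes n = ⌈−ln(1 − rB₀/P)/ln(1+r)⌉ = ⌈70.580⌉ = 71 payments; the last is $262.02.
Total paid = 70·$451.00 + $262.02 = $31,832.02.
Total interest = total paid − principal = $31,832.02 − $23,300.00 = $8,532.02.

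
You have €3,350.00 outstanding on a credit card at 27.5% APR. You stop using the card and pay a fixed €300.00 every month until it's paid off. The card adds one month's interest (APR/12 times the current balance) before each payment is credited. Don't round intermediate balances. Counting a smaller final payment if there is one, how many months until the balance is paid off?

14 payments

Monthly rate r = 27.5%/12 = 2.29167% = 0.0229167.
Recurrence: B ← B·(1+r) − €300.00.
Month 1: interest €76.77; balance after payment €3,126.77.
Month 2: interest €71.66; balance after payment €2,898.43.
Closed form: n = −ln(1 − rB₀/P)/ln(1+r) = −ln(0.7441)/ln(1.02292) ≈ 13.045, so the balance reaches zero during payment 14.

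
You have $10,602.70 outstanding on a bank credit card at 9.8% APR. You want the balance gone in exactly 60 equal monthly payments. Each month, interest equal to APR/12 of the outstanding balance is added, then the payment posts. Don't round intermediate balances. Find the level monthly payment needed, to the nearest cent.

Monthly rate r = 9.8%/12 = 0.816667% = 0.00816667.
Level-payment amortization: P = B₀·r / (1 − (1+r)^(−n)) = 10602.70·0.00816667 / (1 − 1.00817^(−60)).
Denominator 1 − (1+r)^(−60) = 0.386153262.
P = 86.5887 / 0.386153262 ≈ 224.23.

$224.23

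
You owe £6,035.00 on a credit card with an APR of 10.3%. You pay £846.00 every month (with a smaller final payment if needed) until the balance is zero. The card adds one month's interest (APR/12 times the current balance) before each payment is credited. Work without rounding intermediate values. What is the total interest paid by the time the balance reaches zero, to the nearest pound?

£220

Monthly rate r = 10.3%/12 = 0.858333% = 0.00858333.
Payoff takes n = ⌈−ln(1 − rB₀/P)/ln(1+r)⌉ = ⌈7.393⌉ = 8 payments; the last is £333.22.
Total paid = 7·£846.00 + £333.22 = £6,255.22.
Total interest = total paid − principal = £6,255.22 − £6,035.00 = £220.22.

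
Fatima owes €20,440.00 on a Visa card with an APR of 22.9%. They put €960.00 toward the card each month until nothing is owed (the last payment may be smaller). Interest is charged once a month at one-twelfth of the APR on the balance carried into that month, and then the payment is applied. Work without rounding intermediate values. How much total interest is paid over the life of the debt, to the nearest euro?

Monthly rate r = 22.9%/12 = 1.90833% = 0.0190833.
Payoff takes n = ⌈−ln(1 − rB₀/P)/ln(1+r)⌉ = ⌈27.583⌉ = 28 payments; the last is €561.48.
Total paid = 27·€960.00 + €561.48 = €26,481.48.
Total interest = total paid − principal = €26,481.48 − €20,440.00 = €6,041.48.

€6,041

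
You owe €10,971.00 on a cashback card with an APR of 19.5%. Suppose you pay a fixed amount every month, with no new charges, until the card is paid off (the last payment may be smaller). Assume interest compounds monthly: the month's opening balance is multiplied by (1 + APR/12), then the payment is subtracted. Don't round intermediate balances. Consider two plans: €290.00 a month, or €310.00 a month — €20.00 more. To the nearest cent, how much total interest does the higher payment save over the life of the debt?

Monthly rate r = 19.5%/12 = 1.625% = 0.01625.
At €290.00/mo: n = ⌈−ln(1 − rB₀/P)/ln(1+r)⌉ = 60 payments (last €51.26); total interest = total paid − €10,971.00 = €6,190.26.
At €310.00/mo: 54 payments (last €30.16); total interest €5,489.16.
Interest saved = €6,190.26 − €5,489.16 = €701.10.

€701.10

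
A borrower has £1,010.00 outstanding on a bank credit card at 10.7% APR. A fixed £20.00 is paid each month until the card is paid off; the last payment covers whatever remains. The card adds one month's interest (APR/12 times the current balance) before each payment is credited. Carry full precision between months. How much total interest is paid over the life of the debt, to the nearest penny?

Monthly rate r = 10.7%/12 = 0.891667% = 0.00891667.
Payoff takes n = ⌈−ln(1 − rB₀/P)/ln(1+r)⌉ = ⌈67.405⌉ = 68 payments; the last is £8.13.
Total paid = 67·£20.00 + £8.13 = £1,348.13.
Total interest = total paid − principal = £1,348.13 − £1,010.00 = £338.13.

£338.13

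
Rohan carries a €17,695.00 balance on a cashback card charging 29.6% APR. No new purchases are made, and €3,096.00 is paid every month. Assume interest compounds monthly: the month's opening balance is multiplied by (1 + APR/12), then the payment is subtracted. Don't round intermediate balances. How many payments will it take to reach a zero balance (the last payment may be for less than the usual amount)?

Monthly rate r = 29.6%/12 = 2.46667% = 0.0246667.
Recurrence: B ← B·(1+r) − €3,096.00.
Month 1: interest €436.48; balance after payment €15,035.48.
Month 2: interest €370.88; balance after payment €12,310.35.
Closed form: n = −ln(1 − rB₀/P)/ln(1+r) = −ln(0.85902)/ln(1.02467) ≈ 6.236, so the balance reaches zero during payment 7.

7 payments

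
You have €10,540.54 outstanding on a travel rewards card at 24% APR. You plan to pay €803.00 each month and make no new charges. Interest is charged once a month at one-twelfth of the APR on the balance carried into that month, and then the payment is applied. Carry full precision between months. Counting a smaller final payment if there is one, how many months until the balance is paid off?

16 payments

Monthly rate r = 24%/12 = 2% = 0.02.
Recurrence: B ← B·(1+r) − €803.00.
Month 1: interest €210.81; balance after payment €9,948.35.
Month 2: interest €198.97; balance after payment €9,344.32.
Closed form: n = −ln(1 − rB₀/P)/ln(1+r) = −ln(0.73747)/ln(1.02) ≈ 15.378, so the balance reaches zero during payment 16.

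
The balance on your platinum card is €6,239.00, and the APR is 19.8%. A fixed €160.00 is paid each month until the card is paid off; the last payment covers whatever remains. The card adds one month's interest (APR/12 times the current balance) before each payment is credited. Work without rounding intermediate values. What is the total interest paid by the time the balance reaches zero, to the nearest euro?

Monthly rate r = 19.8%/12 = 1.65% = 0.0165.
Payoff takes n = ⌈−ln(1 − rB₀/P)/ln(1+r)⌉ = ⌈63.007⌉ = 64 payments; the last is €1.13.
Total paid = 63·€160.00 + €1.13 = €10,081.13.
Total interest = total paid − principal = €10,081.13 − €6,239.00 = €3,842.13.

€3,842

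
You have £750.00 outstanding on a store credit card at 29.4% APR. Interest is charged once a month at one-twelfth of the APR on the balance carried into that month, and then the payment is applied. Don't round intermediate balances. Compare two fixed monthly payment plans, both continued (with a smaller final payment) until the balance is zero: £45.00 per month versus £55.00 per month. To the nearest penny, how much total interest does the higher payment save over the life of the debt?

Monthly rate r = 29.4%/12 = 2.45% = 0.0245.
At £45.00/mo: n = ⌈−ln(1 − rB₀/P)/ln(1+r)⌉ = 22 payments (last £30.82); total interest = total paid − £750.00 = £225.82.
At £55.00/mo: 17 payments (last £44.02); total interest £174.02.
Interest saved = £225.82 − £174.02 = £51.80.

£51.80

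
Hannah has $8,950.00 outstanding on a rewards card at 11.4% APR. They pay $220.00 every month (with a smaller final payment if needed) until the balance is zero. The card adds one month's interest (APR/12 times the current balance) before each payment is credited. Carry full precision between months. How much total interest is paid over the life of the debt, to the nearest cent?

Monthly rate r = 11.4%/12 = 0.95% = 0.0095.
Payoff takes n = ⌈−ln(1 − rB₀/P)/ln(1+r)⌉ = ⌈51.669⌉ = 52 payments; the last is $147.40.
Total paid = 51·$220.00 + $147.40 = $11,367.40.
Total interest = total paid − principal = $11,367.40 − $8,950.00 = $2,417.40.

$2,417.40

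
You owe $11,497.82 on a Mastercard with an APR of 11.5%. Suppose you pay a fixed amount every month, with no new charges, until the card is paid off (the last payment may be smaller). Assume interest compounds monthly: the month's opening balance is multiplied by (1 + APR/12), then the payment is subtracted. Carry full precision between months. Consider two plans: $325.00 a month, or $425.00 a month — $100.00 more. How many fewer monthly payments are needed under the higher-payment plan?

12 fewer payments

Monthly rate r = 11.5%/12 = 0.958333% = 0.00958333.
At $325.00/mo: n = ⌈−ln(1 − rB₀/P)/ln(1+r)⌉ = 44 payments (last $134.57); total interest = total paid − $11,497.82 = $2,611.75.
At $425.00/mo: 32 payments (last $198.48); total interest $1,875.66.
Payments saved = 44 − 32 = 12.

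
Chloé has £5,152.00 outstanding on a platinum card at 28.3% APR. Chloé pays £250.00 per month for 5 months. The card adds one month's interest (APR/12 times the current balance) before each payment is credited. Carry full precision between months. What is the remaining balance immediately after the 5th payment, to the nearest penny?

£4,478.48

Monthly rate r = 28.3%/12 = 2.35833% = 0.0235833.
Each month: B ← B·(1+r) − £250.00.
Month 1: interest £121.50; balance after payment £5,023.50.
Month 2: interest £118.47; balance after payment £4,891.97.
Month 3: interest £115.37; balance after payment £4,757.34.
Month 4: interest £112.19; balance after payment £4,619.54.
Month 5: interest £108.94; balance after payment £4,478.48.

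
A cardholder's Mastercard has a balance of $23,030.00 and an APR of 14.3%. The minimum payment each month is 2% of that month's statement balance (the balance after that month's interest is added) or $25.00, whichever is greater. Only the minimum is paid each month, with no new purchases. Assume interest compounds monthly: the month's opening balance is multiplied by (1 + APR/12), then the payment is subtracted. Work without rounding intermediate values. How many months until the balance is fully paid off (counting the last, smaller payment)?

426 months

Monthly rate r = 14.3%/12 = 1.19167% = 0.0119167.
While 2% of the post-interest balance exceeds $25.00, each month B ← (B·(1+r))·(1 − 0.02), i.e. B shrinks by the factor (1+r)·0.98 = 0.99168.
This holds for months 1–351. Entering month 352 the balance is $1,225.90; 2% of the post-interest balance is now below $25.00, so the flat $25.00 minimum applies from here.
From month 352 a fixed $25.00 at rate r clears $1,225.90 in 75 more payments. Total: 351 + 75 = 426 months.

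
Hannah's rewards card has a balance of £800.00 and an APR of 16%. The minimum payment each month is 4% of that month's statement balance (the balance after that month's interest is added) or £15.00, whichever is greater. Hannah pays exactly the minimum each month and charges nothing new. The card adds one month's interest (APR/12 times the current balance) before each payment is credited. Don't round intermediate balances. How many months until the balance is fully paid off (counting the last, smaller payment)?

Monthly rate r = 16%/12 = 1.33333% = 0.0133333.
While 4% of the post-interest balance exceeds £15.00, each month B ← (B·(1+r))·(1 − 0.04), i.e. B shrinks by the factor (1+r)·0.96 = 0.9728.
This holds for months 1–28. Entering month 29 the balance is £369.62; 4% of the post-interest balance is now below £15.00, so the flat £15.00 minimum applies from here.
From month 29 a fixed £15.00 at rate r clears £369.62 in 31 more payments. Total: 28 + 31 = 59 months.

59 months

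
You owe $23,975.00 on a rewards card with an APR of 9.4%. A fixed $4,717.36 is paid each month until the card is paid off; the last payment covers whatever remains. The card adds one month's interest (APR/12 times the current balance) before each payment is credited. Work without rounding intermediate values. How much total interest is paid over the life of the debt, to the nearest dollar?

$589

Monthly rate r = 9.4%/12 = 0.783333% = 0.00783333.
Payoff takes n = ⌈−ln(1 − rB₀/P)/ln(1+r)⌉ = ⌈5.207⌉ = 6 payments; the last is $977.21.
Total paid = 5·$4,717.36 + $977.21 = $24,564.01.
Total interest = total paid − principal = $24,564.01 − $23,975.00 = $589.01.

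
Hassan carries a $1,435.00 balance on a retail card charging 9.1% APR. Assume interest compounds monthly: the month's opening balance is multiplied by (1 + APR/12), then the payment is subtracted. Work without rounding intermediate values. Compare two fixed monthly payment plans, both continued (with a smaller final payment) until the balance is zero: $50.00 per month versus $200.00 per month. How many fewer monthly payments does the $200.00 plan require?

Monthly rate r = 9.1%/12 = 0.758333% = 0.00758333.
At $50.00/mo: n = ⌈−ln(1 − rB₀/P)/ln(1+r)⌉ = 33 payments (last $24.48); total interest = total paid − $1,435.00 = $189.48.
At $200.00/mo: 8 payments (last $81.29); total interest $46.29.
Payments saved = 33 − 8 = 25.

25 fewer payments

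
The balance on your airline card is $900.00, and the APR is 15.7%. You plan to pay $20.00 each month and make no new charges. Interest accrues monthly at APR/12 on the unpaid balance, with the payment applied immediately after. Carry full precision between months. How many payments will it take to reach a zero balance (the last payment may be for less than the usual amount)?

Monthly rate r = 15.7%/12 = 1.30833% = 0.0130833.
Recurrence: B ← B·(1+r) − $20.00.
Month 1: interest $11.77; balance after payment $891.77.
Month 2: interest $11.67; balance after payment $883.44.
Closed form: n = −ln(1 − rB₀/P)/ln(1+r) = −ln(0.41125)/ln(1.01308) ≈ 68.358, so the balance reaches zero during payment 69.

69 months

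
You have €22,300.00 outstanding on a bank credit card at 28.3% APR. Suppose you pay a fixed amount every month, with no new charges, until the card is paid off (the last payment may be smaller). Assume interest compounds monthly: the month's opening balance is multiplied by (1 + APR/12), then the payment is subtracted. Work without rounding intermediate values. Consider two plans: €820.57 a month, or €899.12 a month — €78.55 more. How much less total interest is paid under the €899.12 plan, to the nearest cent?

Monthly rate r = 28.3%/12 = 2.35833% = 0.0235833.
At €820.57/mo: n = ⌈−ln(1 − rB₀/P)/ln(1+r)⌉ = 44 payments (last €770.13); total interest = total paid − €22,300.00 = €13,754.64.
At €899.12/mo: 38 payments (last €650.81); total interest €11,618.25.
Interest saved = €13,754.64 − €11,618.25 = €2,136.39.

€2,136.39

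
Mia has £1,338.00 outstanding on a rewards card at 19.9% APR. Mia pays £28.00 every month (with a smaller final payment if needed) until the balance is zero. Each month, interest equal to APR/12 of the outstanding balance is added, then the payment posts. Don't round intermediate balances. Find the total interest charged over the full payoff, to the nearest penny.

Monthly rate r = 19.9%/12 = 1.65833% = 0.0165833.
Payoff takes n = ⌈−ln(1 − rB₀/P)/ln(1+r)⌉ = ⌈95.600⌉ = 96 payments; the last is £16.86.
Total paid = 95·£28.00 + £16.86 = £2,676.86.
Total interest = total paid − principal = £2,676.86 − £1,338.00 = £1,338.86.

£1,338.86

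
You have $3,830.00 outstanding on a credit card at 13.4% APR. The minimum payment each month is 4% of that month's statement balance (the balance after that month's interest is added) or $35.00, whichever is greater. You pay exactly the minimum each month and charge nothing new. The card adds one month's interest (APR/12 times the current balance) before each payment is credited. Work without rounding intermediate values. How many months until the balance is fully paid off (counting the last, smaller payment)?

Monthly rate r = 13.4%/12 = 1.11667% = 0.0111667.
While 4% of the post-interest balance exceeds $35.00, each month B ← (B·(1+r))·(1 − 0.04), i.e. B shrinks by the factor (1+r)·0.96 = 0.97072.
This holds for months 1–51. Entering month 52 the balance is $841.38; 4% of the post-interest balance is now below $35.00, so the flat $35.00 minimum applies from here.
From month 52 a fixed $35.00 at rate r clears $841.38 in 29 more payments. Total: 51 + 29 = 80 months.

80 months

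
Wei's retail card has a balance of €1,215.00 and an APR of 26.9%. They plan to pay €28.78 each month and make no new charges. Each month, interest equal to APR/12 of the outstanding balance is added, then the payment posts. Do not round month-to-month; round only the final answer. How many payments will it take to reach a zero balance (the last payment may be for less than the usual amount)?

132 payments

Monthly rate r = 26.9%/12 = 2.24167% = 0.0224167.
Recurrence: B ← B·(1+r) − €28.78.
Month 1: interest €27.24; balance after payment €1,213.46.
Month 2: interest €27.20; balance after payment €1,211.88.
Closed form: n = −ln(1 − rB₀/P)/ln(1+r) = −ln(0.05364)/ln(1.02242) ≈ 131.961, so the balance reaches zero during payment 132.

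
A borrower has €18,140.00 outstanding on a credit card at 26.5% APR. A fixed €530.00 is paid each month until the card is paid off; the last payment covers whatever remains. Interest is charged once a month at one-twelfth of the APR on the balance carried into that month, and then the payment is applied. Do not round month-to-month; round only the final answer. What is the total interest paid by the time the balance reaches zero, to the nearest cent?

€16,071.40

Monthly rate r = 26.5%/12 = 2.20833% = 0.0220833.
Payoff takes n = ⌈−ln(1 − rB₀/P)/ln(1+r)⌉ = ⌈64.547⌉ = 65 payments; the last is €291.40.
Total paid = 64·€530.00 + €291.40 = €34,211.40.
Total interest = total paid − principal = €34,211.40 − €18,140.00 = €16,071.40.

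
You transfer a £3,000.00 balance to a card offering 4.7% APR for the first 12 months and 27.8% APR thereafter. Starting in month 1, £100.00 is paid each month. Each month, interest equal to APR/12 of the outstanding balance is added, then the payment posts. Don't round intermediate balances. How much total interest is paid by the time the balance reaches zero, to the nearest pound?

£766

Promo months 1–12 at r₀ = 4.7%/12 = 0.00391667; months 13+ at r₁ = 27.8%/12 = 0.0231667.
After month 12: iterate B ← B·(1+r₀) − £100.00 for 12 months → £1,917.89.
Then at r₁ with £100.00/mo: n₂ = −ln(1 − r₁·B/P)/ln(1+r₁) ≈ 25.65 → 26 more payments.
Total paid = 37·£100.00 + £65.69 = £3,765.69; interest = £3,765.69 − £3,000.00 = £765.69.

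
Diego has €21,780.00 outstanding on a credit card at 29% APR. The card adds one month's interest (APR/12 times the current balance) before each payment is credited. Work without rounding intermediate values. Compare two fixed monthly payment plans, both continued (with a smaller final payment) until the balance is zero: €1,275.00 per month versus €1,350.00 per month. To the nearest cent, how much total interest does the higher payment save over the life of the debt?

€493.65

Monthly rate r = 29%/12 = 2.41667% = 0.0241667.
At €1,275.00/mo: n = ⌈−ln(1 − rB₀/P)/ln(1+r)⌉ = 23 payments (last €381.52); total interest = total paid − €21,780.00 = €6,651.52.
At €1,350.00/mo: 21 payments (last €937.87); total interest €6,157.87.
Interest saved = €6,651.52 − €6,157.87 = €493.65.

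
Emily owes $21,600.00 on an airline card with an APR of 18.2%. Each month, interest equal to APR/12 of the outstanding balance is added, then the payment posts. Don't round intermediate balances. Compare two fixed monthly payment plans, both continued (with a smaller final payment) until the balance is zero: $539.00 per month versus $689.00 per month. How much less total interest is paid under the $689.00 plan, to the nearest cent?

Monthly rate r = 18.2%/12 = 1.51667% = 0.0151667.
At $539.00/mo: n = ⌈−ln(1 − rB₀/P)/ln(1+r)⌉ = 63 payments (last $96.91); total interest = total paid − $21,600.00 = $11,914.91.
At $689.00/mo: 43 payments (last $597.39); total interest $7,935.39.
Interest saved = $11,914.91 − $7,935.39 = $3,979.52.

$3,979.52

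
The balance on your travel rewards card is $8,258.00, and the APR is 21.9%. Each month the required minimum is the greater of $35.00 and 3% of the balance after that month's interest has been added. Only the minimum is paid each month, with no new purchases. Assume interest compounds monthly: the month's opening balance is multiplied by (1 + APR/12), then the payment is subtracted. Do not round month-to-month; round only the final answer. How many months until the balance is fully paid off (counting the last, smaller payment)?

210 months

Monthly rate r = 21.9%/12 = 1.825% = 0.01825.
While 3% of the post-interest balance exceeds $35.00, each month B ← (B·(1+r))·(1 − 0.03), i.e. B shrinks by the factor (1+r)·0.97 = 0.9877.
This holds for months 1–160. Entering month 161 the balance is $1,140.41; 3% of the post-interest balance is now below $35.00, so the flat $35.00 minimum applies from here.
From month 161 a fixed $35.00 at rate r clears $1,140.41 in 50 more payments. Total: 160 + 50 = 210 months.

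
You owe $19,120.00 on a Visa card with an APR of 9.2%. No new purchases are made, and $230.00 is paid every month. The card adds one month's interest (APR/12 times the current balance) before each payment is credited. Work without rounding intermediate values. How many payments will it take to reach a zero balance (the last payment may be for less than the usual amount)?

133 payments

Monthly rate r = 9.2%/12 = 0.766667% = 0.00766667.
Recurrence: B ← B·(1+r) − $230.00.
Month 1: interest $146.59; balance after payment $19,036.59.
Month 2: interest $145.95; balance after payment $18,952.53.
Closed form: n = −ln(1 − rB₀/P)/ln(1+r) = −ln(0.36267)/ln(1.00767) ≈ 132.803, so the balance reaches zero during payment 133.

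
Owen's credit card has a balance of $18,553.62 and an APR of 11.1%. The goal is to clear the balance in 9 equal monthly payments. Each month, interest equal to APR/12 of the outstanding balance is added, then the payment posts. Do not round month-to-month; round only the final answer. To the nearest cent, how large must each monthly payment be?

$2,158.03

Monthly rate r = 11.1%/12 = 0.925% = 0.00925.
Level-payment amortization: P = B₀·r / (1 − (1+r)^(−n)) = 18553.62·0.00925 / (1 − 1.00925^(−9)).
Denominator 1 − (1+r)^(−9) = 0.0795267387.
P = 171.621 / 0.0795267387 ≈ 2158.03.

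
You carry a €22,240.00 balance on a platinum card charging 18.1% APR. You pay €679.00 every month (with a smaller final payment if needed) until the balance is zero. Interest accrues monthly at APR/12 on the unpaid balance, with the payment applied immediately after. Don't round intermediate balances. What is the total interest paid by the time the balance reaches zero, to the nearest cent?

Monthly rate r = 18.1%/12 = 1.50833% = 0.0150833.
Payoff takes n = ⌈−ln(1 − rB₀/P)/ln(1+r)⌉ = ⌈45.509⌉ = 46 payments; the last is €346.70.
Total paid = 45·€679.00 + €346.70 = €30,901.70.
Total interest = total paid − principal = €30,901.70 − €22,240.00 = €8,661.70.

€8,661.70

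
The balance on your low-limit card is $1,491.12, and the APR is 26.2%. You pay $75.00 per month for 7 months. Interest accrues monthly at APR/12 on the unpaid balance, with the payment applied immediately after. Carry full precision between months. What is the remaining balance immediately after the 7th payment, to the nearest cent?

$1,173.83

Monthly rate r = 26.2%/12 = 2.18333% = 0.0218333.
Each month: B ← B·(1+r) − $75.00.
Month 1: interest $32.56; balance after payment $1,448.68.
Month 2: interest $31.63; balance after payment $1,405.31.
Month 3: interest $30.68; balance after payment $1,360.99.
Month 4: interest $29.71; balance after payment $1,315.70.
Month 5: interest $28.73; balance after payment $1,269.43.
Month 6: interest $27.72; balance after payment $1,222.15.
Month 7: interest $26.68; balance after payment $1,173.83.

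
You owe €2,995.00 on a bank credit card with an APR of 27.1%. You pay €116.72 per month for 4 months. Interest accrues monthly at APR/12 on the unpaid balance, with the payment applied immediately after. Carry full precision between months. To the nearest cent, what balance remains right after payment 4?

€2,791.92

Monthly rate r = 27.1%/12 = 2.25833% = 0.0225833.
Each month: B ← B·(1+r) − €116.72.
Month 1: interest €67.64; balance after payment €2,945.92.
Month 2: interest €66.53; balance after payment €2,895.73.
Month 3: interest €65.40; balance after payment €2,844.40.
Month 4: interest €64.24; balance after payment €2,791.92.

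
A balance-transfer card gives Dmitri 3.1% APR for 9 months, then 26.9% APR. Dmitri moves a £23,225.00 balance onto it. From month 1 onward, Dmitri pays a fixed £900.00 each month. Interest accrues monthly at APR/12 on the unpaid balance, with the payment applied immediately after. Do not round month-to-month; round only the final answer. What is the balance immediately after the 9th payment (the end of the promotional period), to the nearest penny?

£15,586.39

Promo months 1–9 at r₀ = 3.1%/12 = 0.00258333; months 10+ at r₁ = 26.9%/12 = 0.0224167.
After month 9: iterate B ← B·(1+r₀) − £900.00 for 9 months → £15,586.39.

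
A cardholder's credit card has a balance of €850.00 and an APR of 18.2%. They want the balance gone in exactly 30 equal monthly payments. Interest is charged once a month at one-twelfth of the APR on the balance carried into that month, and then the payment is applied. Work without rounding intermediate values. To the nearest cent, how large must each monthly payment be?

Monthly rate r = 18.2%/12 = 1.51667% = 0.0151667.
Level-payment amortization: P = B₀·r / (1 − (1+r)^(−n)) = 850.00·0.0151667 / (1 − 1.01517^(−30)).
Denominator 1 − (1+r)^(−30) = 0.363381102.
P = 12.8917 / 0.363381102 ≈ 35.48.

€35.48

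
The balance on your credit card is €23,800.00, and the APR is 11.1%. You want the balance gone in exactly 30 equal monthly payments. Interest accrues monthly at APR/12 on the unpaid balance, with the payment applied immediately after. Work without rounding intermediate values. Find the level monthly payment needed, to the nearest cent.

€912.13

Monthly rate r = 11.1%/12 = 0.925% = 0.00925.
Level-payment amortization: P = B₀·r / (1 − (1+r)^(−n)) = 23800.00·0.00925 / (1 − 1.00925^(−30)).
Denominator 1 − (1+r)^(−30) = 0.241357345.
P = 220.15 / 0.241357345 ≈ 912.13.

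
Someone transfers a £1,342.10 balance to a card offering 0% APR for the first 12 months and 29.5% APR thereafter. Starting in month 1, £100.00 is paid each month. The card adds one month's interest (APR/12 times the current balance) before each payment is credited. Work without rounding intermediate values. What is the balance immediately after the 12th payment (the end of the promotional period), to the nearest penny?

£142.10

Promo months 1–12 at r₀ = 0%/12 = 0; months 13+ at r₁ = 29.5%/12 = 0.0245833.
After month 12 (no interest yet): B = £1,342.10 − 12·£100.00 = £142.10.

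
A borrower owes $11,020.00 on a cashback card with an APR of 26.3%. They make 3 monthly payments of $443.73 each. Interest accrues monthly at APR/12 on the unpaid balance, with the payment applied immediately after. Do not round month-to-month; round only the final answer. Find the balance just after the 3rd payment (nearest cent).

Monthly rate r = 26.3%/12 = 2.19167% = 0.0219167.
Each month: B ← B·(1+r) − $443.73.
Month 1: interest $241.52; balance after payment $10,817.79.
Month 2: interest $237.09; balance after payment $10,611.15.
Month 3: interest $232.56; balance after payment $10,399.98.

$10,399.98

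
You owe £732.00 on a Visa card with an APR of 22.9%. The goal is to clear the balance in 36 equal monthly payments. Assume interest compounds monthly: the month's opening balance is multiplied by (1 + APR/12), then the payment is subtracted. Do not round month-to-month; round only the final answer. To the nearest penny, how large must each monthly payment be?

Monthly rate r = 22.9%/12 = 1.90833% = 0.0190833.
Level-payment amortization: P = B₀·r / (1 − (1+r)^(−n)) = 732.00·0.0190833 / (1 − 1.01908^(−36)).
Denominator 1 − (1+r)^(−36) = 0.493649973.
P = 13.969 / 0.493649973 ≈ 28.30.

£28.30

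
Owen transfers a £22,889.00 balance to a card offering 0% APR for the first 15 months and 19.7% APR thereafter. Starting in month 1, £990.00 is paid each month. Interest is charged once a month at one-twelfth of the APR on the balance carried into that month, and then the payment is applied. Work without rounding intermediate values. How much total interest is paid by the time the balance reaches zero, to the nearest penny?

£660.76

Promo months 1–15 at r₀ = 0%/12 = 0; months 16+ at r₁ = 19.7%/12 = 0.0164167.
After month 15 (no interest yet): B = £22,889.00 − 15·£990.00 = £8,039.00.
Then at r₁ with £990.00/mo: n₂ = −ln(1 − r₁·B/P)/ln(1+r₁) ≈ 8.79 → 9 more payments.
Total paid = 23·£990.00 + £779.76 = £23,549.76; interest = £23,549.76 − £22,889.00 = £660.76.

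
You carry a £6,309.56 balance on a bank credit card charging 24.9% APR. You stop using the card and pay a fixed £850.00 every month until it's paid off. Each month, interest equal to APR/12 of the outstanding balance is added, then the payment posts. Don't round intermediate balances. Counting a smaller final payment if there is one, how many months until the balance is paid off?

Monthly rate r = 24.9%/12 = 2.075% = 0.02075.
Recurrence: B ← B·(1+r) − £850.00.
Month 1: interest £130.92; balance after payment £5,590.48.
Month 2: interest £116.00; balance after payment £4,856.49.
Closed form: n = −ln(1 − rB₀/P)/ln(1+r) = −ln(0.84597)/ln(1.02075) ≈ 8.144, so the balance reaches zero during payment 9.

9 months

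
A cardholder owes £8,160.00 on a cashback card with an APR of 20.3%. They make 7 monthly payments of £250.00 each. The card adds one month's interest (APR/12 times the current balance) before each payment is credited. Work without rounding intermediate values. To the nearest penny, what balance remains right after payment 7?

Monthly rate r = 20.3%/12 = 1.69167% = 0.0169167.
Each month: B ← B·(1+r) − £250.00.
Month 1: interest £138.04; balance after payment £8,048.04.
Month 2: interest £136.15; balance after payment £7,934.19.
Month 3: interest £134.22; balance after payment £7,818.41.
Month 4: interest £132.26; balance after payment £7,700.67.
Month 5: interest £130.27; balance after payment £7,580.94.
Month 6: interest £128.24; balance after payment £7,459.18.
Month 7: interest £126.18; balance after payment £7,335.37.

£7,335.37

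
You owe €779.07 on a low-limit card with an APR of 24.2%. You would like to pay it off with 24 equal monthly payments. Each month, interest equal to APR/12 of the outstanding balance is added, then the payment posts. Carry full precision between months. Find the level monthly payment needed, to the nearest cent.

Monthly rate r = 24.2%/12 = 2.01667% = 0.0201667.
Level-payment amortization: P = B₀·r / (1 − (1+r)^(−n)) = 779.07·0.0201667 / (1 − 1.02017^(−24)).
Denominator 1 − (1+r)^(−24) = 0.380711663.
P = 15.7112 / 0.380711663 ≈ 41.27.

€41.27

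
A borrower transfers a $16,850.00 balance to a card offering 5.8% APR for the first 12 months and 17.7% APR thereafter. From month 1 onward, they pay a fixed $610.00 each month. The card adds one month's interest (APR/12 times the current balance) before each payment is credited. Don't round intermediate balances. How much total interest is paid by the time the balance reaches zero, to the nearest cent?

Promo months 1–12 at r₀ = 5.8%/12 = 0.00483333; months 13+ at r₁ = 17.7%/12 = 0.01475.
After month 12: iterate B ← B·(1+r₀) − $610.00 for 12 months → $10,335.94.
Then at r₁ with $610.00/mo: n₂ = −ln(1 − r₁·B/P)/ln(1+r₁) ≈ 19.64 → 20 more payments.
Total paid = 31·$610.00 + $391.83 = $19,301.83; interest = $19,301.83 − $16,850.00 = $2,451.83.

$2,451.83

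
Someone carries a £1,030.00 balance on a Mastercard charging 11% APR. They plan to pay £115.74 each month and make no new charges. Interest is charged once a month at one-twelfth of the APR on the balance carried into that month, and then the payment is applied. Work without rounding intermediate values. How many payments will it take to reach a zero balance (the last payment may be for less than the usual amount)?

10 months

Monthly rate r = 11%/12 = 0.916667% = 0.00916667.
Recurrence: B ← B·(1+r) − £115.74.
Month 1: interest £9.44; balance after payment £923.70.
Month 2: interest £8.47; balance after payment £816.43.
Closed form: n = −ln(1 − rB₀/P)/ln(1+r) = −ln(0.91842)/ln(1.00917) ≈ 9.326, so the balance reaches zero during payment 10.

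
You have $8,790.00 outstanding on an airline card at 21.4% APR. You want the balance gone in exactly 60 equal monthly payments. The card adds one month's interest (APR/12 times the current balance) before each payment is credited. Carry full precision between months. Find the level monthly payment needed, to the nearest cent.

$239.78

Monthly rate r = 21.4%/12 = 1.78333% = 0.0178333.
Level-payment amortization: P = B₀·r / (1 − (1+r)^(−n)) = 8790.00·0.0178333 / (1 − 1.01783^(−60)).
Denominator 1 − (1+r)^(−60) = 0.653741994.
P = 156.755 / 0.653741994 ≈ 239.78.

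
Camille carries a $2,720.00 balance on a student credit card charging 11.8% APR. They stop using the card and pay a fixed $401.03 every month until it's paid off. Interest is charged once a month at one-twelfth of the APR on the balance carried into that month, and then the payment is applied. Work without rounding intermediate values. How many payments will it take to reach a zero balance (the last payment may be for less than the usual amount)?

Monthly rate r = 11.8%/12 = 0.983333% = 0.00983333.
Recurrence: B ← B·(1+r) − $401.03.
Month 1: interest $26.75; balance after payment $2,345.72.
Month 2: interest $23.07; balance after payment $1,967.75.
Closed form: n = −ln(1 − rB₀/P)/ln(1+r) = −ln(0.93331)/ln(1.00983) ≈ 7.054, so the balance reaches zero during payment 8.

8 payments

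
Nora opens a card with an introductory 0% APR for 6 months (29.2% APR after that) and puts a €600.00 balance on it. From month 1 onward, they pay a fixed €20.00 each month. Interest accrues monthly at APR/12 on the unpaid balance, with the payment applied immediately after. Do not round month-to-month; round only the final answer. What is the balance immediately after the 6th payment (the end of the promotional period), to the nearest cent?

Promo months 1–6 at r₀ = 0%/12 = 0; months 7+ at r₁ = 29.2%/12 = 0.0243333.
After month 6 (no interest yet): B = €600.00 − 6·€20.00 = €480.00.

€480.00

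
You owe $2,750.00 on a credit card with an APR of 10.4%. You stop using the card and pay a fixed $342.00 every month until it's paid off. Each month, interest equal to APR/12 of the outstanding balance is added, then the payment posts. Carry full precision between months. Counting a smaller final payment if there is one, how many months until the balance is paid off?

Monthly rate r = 10.4%/12 = 0.866667% = 0.00866667.
Recurrence: B ← B·(1+r) − $342.00.
Month 1: interest $23.83; balance after payment $2,431.83.
Month 2: interest $21.08; balance after payment $2,110.91.
Closed form: n = −ln(1 − rB₀/P)/ln(1+r) = −ln(0.93031)/ln(1.00867) ≈ 8.371, so the balance reaches zero during payment 9.

9 months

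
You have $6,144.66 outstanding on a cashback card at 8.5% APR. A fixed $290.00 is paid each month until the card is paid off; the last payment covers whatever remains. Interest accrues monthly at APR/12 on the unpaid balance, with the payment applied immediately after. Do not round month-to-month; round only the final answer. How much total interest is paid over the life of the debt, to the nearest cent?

$536.75

Monthly rate r = 8.5%/12 = 0.708333% = 0.00708333.
Payoff takes n = ⌈−ln(1 − rB₀/P)/ln(1+r)⌉ = ⌈23.039⌉ = 24 payments; the last is $11.41.
Total paid = 23·$290.00 + $11.41 = $6,681.41.
Total interest = total paid − principal = $6,681.41 − $6,144.66 = $536.75.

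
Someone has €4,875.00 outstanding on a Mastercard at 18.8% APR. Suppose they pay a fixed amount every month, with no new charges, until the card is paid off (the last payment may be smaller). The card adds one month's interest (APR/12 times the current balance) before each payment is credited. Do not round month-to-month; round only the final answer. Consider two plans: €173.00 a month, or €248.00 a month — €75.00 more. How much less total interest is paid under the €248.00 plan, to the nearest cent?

€609.21

Monthly rate r = 18.8%/12 = 1.56667% = 0.0156667.
At €173.00/mo: n = ⌈−ln(1 − rB₀/P)/ln(1+r)⌉ = 38 payments (last €81.37); total interest = total paid − €4,875.00 = €1,607.37.
At €248.00/mo: 24 payments (last €169.16); total interest €998.16.
Interest saved = €1,607.37 − €998.16 = €609.21.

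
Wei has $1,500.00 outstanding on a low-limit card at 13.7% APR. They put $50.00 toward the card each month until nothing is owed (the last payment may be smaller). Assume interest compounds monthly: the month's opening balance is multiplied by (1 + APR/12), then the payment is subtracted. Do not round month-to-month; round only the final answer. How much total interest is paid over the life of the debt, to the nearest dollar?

Monthly rate r = 13.7%/12 = 1.14167% = 0.0114167.
Payoff takes n = ⌈−ln(1 − rB₀/P)/ln(1+r)⌉ = ⌈36.937⌉ = 37 payments; the last is $46.88.
Total paid = 36·$50.00 + $46.88 = $1,846.88.
Total interest = total paid − principal = $1,846.88 − $1,500.00 = $346.88.

$347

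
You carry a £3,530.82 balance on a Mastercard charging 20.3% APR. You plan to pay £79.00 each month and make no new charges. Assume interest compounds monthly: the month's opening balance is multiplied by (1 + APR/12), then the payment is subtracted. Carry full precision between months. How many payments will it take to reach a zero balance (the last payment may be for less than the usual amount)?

Monthly rate r = 20.3%/12 = 1.69167% = 0.0169167.
Recurrence: B ← B·(1+r) − £79.00.
Month 1: interest £59.73; balance after payment £3,511.55.
Month 2: interest £59.40; balance after payment £3,491.95.
Closed form: n = −ln(1 − rB₀/P)/ln(1+r) = −ln(0.24393)/ln(1.01692) ≈ 84.105, so the balance reaches zero during payment 85.

85 months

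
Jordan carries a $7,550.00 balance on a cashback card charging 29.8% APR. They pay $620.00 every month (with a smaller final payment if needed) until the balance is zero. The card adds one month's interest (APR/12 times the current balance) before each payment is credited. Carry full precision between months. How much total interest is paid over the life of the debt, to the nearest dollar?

$1,554

Monthly rate r = 29.8%/12 = 2.48333% = 0.0248333.
Payoff takes n = ⌈−ln(1 − rB₀/P)/ln(1+r)⌉ = ⌈14.681⌉ = 15 payments; the last is $423.69.
Total paid = 14·$620.00 + $423.69 = $9,103.69.
Total interest = total paid − principal = $9,103.69 − $7,550.00 = $1,553.69.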